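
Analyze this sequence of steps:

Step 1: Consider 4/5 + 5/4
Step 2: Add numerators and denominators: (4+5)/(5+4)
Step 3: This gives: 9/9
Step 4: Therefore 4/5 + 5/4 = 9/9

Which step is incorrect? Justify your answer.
Step 2: Add numerators and denominators: (4+5)/(5+4)

Step 2 incorrectly adds fractions by separately adding numerators and denominators. This is wrong. The correct method requires a common denominator: 4/5 + 5/4 = (4×4 + 5×5)/(5×4) = 41/20 = 41/20. The method used gives 9/9, which is different.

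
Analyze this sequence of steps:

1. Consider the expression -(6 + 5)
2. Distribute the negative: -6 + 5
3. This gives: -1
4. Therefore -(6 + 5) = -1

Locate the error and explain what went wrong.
Step 2: Distribute the negative: -6 + 5

Step 2 incorrectly distributes the negative sign. The correct distribution is -(6 + 5) = -6 - 5 = -11. The negative must be applied to both terms, not just the first. The error treats -(6 + 5) as -6 + 5, which equals -1 instead of -11.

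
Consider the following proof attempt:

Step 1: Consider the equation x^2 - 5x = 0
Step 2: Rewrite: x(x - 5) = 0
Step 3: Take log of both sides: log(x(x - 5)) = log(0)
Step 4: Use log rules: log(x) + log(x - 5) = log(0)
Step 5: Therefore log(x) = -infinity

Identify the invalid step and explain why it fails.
Step 3: Take log of both sides: log(x(x - 5)) = log(0)

Step 3 takes the logarithm of both sides, resulting in log(0) on the right side. The logarithm is only defined for positive numbers; log(0) is undefined (approaches negative infinity). This operation is invalid.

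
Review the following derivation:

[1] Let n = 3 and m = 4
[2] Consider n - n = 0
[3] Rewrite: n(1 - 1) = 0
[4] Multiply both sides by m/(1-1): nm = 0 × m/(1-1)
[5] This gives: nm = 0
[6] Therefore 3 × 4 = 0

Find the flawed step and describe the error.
Step 4: Multiply both sides by m/(1-1): nm = 0 × m/(1-1)

Step 4 multiplies both sides by m/(1-1). However, 1-1 = 0, so this is multiplication by m/0, which is undefined. We cannot multiply by an undefined expression.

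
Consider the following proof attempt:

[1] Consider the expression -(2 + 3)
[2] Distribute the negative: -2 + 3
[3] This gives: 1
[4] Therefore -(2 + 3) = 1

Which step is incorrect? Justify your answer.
Step 2: Distribute the negative: -2 + 3

Step 2 incorrectly distributes the negative sign. The correct distribution is -(2 + 3) = -2 - 3 = -5. The negative must be applied to both terms, not just the first. The error treats -(2 + 3) as -2 + 3, which equals 1 instead of -5.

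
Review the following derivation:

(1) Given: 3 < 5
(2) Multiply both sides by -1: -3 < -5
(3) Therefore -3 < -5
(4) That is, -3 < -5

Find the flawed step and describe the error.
Step 2: Multiply both sides by -1: -3 < -5

Step 2 multiplies both sides by -1 but fails to reverse the inequality sign. When multiplying (or dividing) an inequality by a negative number, the direction must be reversed. Since 3 < 5, we should get -3 > -5, i.e., -3 > -5.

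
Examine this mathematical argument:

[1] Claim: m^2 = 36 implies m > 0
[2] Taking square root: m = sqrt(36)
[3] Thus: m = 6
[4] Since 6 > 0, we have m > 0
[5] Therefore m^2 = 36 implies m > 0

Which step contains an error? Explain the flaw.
Step 2: Taking square root: m = sqrt(36)

Step 2 takes the square root and assumes the positive root only. The equation m^2 = 36 actually has two solutions: m = 6 and m = -6. The proof silently assumes m > 0 without justification, then uses this assumption to conclude m > 0, which is circular. The counterexample m = -6 shows the claim is false.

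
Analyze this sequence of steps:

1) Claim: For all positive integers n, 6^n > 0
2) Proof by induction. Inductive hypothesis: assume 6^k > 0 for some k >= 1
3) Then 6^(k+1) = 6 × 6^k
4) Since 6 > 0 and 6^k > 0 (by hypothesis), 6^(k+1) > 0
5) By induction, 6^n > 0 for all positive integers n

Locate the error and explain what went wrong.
Step 5: By induction, 6^n > 0 for all positive integers n

Step 5 concludes the proof by induction, but no base case was ever established. A valid induction proof requires: (1) a base case proving 6^1 > 0, and (2) an inductive step showing IF 6^k > 0 THEN 6^(k+1) > 0. Steps 2-4 correctly establish the inductive step, but without the base case the conclusion in step 5 does not follow.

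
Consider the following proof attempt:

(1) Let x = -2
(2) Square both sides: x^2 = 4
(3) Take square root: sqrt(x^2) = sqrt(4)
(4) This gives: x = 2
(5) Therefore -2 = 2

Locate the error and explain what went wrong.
Step 4: This gives: x = 2

Step 4 incorrectly states that sqrt(x^2) = x. The correct identity is sqrt(x^2) = |x|. Since x = -2 < 0, we have sqrt(x^2) = |-2| = 2, not x = -2.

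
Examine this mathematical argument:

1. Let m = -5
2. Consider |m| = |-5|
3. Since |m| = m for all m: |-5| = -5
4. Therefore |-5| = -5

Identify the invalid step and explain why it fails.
Step 3: Since |m| = m for all m: |-5| = -5

Step 3 incorrectly states that |m| = m for all m. The correct definition is |m| = m when m >= 0, and |m| = -m when m < 0. Since -5 < 0, we have |-5| = -(-5) = 5, not -5.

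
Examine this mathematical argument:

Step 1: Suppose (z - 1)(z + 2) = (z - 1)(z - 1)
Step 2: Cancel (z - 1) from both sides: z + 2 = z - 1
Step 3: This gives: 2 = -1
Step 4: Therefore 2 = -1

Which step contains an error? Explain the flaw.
Step 2: Cancel (z - 1) from both sides: z + 2 = z - 1

Step 2 cancels (z - 1) from both sides. This is only valid if (z - 1) ≠ 0, i.e., z ≠ 1. When z = 1, both sides equal zero regardless of the other factors. The correct approach requires considering z = 1 as a separate case.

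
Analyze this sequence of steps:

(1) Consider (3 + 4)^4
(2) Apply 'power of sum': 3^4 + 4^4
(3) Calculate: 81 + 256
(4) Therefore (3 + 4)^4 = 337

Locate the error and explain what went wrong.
Step 2: Apply 'power of sum': 3^4 + 4^4

Step 2 incorrectly applies a non-existent rule '(a+b)^n = a^n + b^n'. This is false in general. The correct expansion uses the binomial theorem. The actual value is (3 + 4)^4 = 7^4 = 2401, not 337.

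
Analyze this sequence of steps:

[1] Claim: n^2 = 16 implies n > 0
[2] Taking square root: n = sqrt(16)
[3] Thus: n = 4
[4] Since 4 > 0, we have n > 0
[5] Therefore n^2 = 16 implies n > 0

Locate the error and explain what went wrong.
Step 2: Taking square root: n = sqrt(16)

Step 2 takes the square root and assumes the positive root only. The equation n^2 = 16 actually has two solutions: n = 4 and n = -4. The proof silently assumes n > 0 without justification, then uses this assumption to conclude n > 0, which is circular. The counterexample n = -4 shows the claim is false.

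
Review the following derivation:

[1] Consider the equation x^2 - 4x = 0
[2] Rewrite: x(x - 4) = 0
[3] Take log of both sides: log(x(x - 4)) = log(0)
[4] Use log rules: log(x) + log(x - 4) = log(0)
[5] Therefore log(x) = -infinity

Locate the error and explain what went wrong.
Step 3: Take log of both sides: log(x(x - 4)) = log(0)

Step 3 takes the logarithm of both sides, resulting in log(0) on the right side. The logarithm is only defined for positive numbers; log(0) is undefined (approaches negative infinity). This operation is invalid.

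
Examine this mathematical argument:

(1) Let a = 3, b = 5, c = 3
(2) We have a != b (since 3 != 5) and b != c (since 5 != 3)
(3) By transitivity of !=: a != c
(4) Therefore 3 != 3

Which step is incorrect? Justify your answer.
Step 3: By transitivity of !=: a != c

Step 3 incorrectly applies transitivity to the '!=' relation. Transitivity states: if a R b and b R c, then a R c. However, '!=' is not transitive. Counterexample: 3 != 5 and 5 != 3, but 3 = 3 (both equal 3). Transitivity holds for relations like <, <=, =, but not for !=.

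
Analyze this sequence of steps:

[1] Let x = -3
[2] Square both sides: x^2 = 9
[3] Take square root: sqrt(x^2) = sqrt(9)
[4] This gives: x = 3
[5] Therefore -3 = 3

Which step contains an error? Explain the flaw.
Step 4: This gives: x = 3

Step 4 incorrectly states that sqrt(x^2) = x. The correct identity is sqrt(x^2) = |x|. Since x = -3 < 0, we have sqrt(x^2) = |-3| = 3, not x = -3.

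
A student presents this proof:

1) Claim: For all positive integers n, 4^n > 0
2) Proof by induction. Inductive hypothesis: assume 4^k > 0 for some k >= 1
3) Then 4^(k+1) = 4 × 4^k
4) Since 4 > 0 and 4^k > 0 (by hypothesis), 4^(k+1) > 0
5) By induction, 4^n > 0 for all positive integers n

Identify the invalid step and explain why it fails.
Step 5: By induction, 4^n > 0 for all positive integers n

Step 5 concludes the proof by induction, but no base case was ever established. A valid induction proof requires: (1) a base case proving 4^1 > 0, and (2) an inductive step showing IF 4^k > 0 THEN 4^(k+1) > 0. Steps 2-4 correctly establish the inductive step, but without the base case the conclusion in step 5 does not follow.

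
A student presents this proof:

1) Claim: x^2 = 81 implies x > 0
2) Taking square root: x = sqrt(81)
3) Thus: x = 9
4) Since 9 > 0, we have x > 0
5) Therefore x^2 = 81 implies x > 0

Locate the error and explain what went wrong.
Step 2: Taking square root: x = sqrt(81)

Step 2 takes the square root and assumes the positive root only. The equation x^2 = 81 actually has two solutions: x = 9 and x = -9. The proof silently assumes x > 0 without justification, then uses this assumption to conclude x > 0, which is circular. The counterexample x = -9 shows the claim is false.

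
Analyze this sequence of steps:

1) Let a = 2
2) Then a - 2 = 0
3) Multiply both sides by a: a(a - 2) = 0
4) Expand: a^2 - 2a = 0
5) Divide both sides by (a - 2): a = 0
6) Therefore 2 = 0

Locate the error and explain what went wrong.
Step 5: Divide both sides by (a - 2): a = 0

Step 5 divides both sides by (a - 2). However, since a = 2, we have (a - 2) = 0. Division by zero is undefined, making this step invalid.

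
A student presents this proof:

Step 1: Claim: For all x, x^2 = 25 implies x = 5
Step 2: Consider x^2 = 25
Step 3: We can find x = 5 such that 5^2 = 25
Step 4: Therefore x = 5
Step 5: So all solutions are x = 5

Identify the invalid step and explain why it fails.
Step 4: Therefore x = 5

Step 4 incorrectly concludes that x = 5 is the only solution. The proof shows that x = 5 is A solution (existence), but does not show it is the ONLY solution (uniqueness). In fact, x = -5 is also a solution since (-5)^2 = 25. Finding one solution doesn't prove there are no others.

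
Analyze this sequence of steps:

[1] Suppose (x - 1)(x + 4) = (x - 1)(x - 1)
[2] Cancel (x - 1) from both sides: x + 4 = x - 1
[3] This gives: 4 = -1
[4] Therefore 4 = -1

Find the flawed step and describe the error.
Step 2: Cancel (x - 1) from both sides: x + 4 = x - 1

Step 2 cancels (x - 1) from both sides. This is only valid if (x - 1) ≠ 0, i.e., x ≠ 1. When x = 1, both sides equal zero regardless of the other factors. The correct approach requires considering x = 1 as a separate case.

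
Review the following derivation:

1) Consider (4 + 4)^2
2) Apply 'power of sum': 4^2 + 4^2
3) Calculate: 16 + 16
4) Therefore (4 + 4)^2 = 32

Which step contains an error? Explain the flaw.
Step 2: Apply 'power of sum': 4^2 + 4^2

Step 2 incorrectly applies a non-existent rule '(a+b)^n = a^n + b^n'. This is false in general. The correct expansion uses the binomial theorem. The actual value is (4 + 4)^2 = 8^2 = 64, not 32.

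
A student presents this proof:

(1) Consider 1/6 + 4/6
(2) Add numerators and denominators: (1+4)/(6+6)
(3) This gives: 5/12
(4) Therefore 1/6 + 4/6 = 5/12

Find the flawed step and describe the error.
Step 2: Add numerators and denominators: (1+4)/(6+6)

Step 2 incorrectly adds fractions by separately adding numerators and denominators. This is wrong. The correct method requires a common denominator: 1/6 + 4/6 = (1×6 + 4×6)/(6×6) = 30/36 = 5/6. The method used gives 5/12, which is different.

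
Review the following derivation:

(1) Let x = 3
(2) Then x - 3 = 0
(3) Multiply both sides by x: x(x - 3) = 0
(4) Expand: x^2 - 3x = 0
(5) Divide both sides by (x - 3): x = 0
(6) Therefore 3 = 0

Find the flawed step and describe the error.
Step 5: Divide both sides by (x - 3): x = 0

Step 5 divides both sides by (x - 3). However, since x = 3, we have (x - 3) = 0. Division by zero is undefined, making this step invalid.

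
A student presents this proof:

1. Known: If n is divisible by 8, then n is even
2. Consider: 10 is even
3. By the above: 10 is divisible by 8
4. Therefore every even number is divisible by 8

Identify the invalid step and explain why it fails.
Step 3: By the above: 10 is divisible by 8

Step 3 commits the fallacy of affirming the consequent. The known fact 'divisible by 8 → even' does NOT imply 'even → divisible by 8'. That would be the converse, which is false. For example, 10 is even but 10 ÷ 8 = 1.25, which is not an integer.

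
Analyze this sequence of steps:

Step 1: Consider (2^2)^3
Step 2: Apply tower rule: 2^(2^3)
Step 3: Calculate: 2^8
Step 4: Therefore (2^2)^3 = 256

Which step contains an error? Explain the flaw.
Step 2: Apply tower rule: 2^(2^3)

Step 2 incorrectly states that (a^b)^c = a^(b^c). The correct rule is (a^b)^c = a^(b×c). The actual value is (2^2)^3 = 2^6 = 64, not 2^8 = 256.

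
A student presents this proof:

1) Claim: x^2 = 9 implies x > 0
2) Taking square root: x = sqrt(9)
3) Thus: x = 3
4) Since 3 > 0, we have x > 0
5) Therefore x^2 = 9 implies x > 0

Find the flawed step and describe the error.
Step 2: Taking square root: x = sqrt(9)

Step 2 takes the square root and assumes the positive root only. The equation x^2 = 9 actually has two solutions: x = 3 and x = -3. The proof silently assumes x > 0 without justification, then uses this assumption to conclude x > 0, which is circular. The counterexample x = -3 shows the claim is false.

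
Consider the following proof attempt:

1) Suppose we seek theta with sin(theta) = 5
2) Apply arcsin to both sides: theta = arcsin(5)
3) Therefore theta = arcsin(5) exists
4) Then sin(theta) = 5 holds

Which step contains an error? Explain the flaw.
Step 2: Apply arcsin to both sides: theta = arcsin(5)

Step 2 applies arcsin to 5. However, arcsin(x) is only defined for x in [-1, 1] because sin(theta) can only produce values in that range. Since |5| > 1, arcsin(5) is undefined. There is no angle whose sine equals 5.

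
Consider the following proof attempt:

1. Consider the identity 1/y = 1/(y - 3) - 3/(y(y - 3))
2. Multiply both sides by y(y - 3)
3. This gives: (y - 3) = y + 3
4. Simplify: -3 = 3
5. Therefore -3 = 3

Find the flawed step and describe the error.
Step 3: This gives: (y - 3) = y + 3

Step 3 makes a sign error when clearing denominators. Multiplying -3/(y(y - 3)) by y(y - 3) gives -3, not +3. The correct result is (y - 3) = y - 3, which is trivially true, not (y - 3) = y + 3. (Step 1 is a valid identity: 1/(y - 3) - 3/(y(y - 3)) = (y - 3)/(y(y - 3)) = 1/y.)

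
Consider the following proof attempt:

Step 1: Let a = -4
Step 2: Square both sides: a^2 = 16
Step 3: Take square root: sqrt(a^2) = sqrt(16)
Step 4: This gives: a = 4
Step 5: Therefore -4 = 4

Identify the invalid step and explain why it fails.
Step 4: This gives: a = 4

Step 4 incorrectly states that sqrt(a^2) = a. The correct identity is sqrt(a^2) = |a|. Since a = -4 < 0, we have sqrt(a^2) = |-4| = 4, not a = -4.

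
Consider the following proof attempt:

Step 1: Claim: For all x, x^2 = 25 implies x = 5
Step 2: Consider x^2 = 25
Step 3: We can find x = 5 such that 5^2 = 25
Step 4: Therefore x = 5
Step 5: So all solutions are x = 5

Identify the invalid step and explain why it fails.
Step 4: Therefore x = 5

Step 4 incorrectly concludes that x = 5 is the only solution. The proof shows that x = 5 is A solution (existence), but does not show it is the ONLY solution (uniqueness). In fact, x = -5 is also a solution since (-5)^2 = 25. Finding one solution doesn't prove there are no others.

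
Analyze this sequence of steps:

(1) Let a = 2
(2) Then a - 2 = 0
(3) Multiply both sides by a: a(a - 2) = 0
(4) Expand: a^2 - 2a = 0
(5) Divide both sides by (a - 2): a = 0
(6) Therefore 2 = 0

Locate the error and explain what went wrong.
Step 5: Divide both sides by (a - 2): a = 0

Step 5 divides both sides by (a - 2). However, since a = 2, we have (a - 2) = 0. Division by zero is undefined, making this step invalid.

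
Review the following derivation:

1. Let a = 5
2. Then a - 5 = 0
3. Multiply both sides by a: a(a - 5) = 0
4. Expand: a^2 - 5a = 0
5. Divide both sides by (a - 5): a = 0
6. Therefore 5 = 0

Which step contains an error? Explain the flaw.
Step 5: Divide both sides by (a - 5): a = 0

Step 5 divides both sides by (a - 5). However, since a = 5, we have (a - 5) = 0. Division by zero is undefined, making this step invalid.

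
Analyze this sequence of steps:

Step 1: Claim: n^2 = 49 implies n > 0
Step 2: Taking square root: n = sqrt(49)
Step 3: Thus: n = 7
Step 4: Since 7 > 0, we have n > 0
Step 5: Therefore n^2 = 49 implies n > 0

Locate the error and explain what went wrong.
Step 2: Taking square root: n = sqrt(49)

Step 2 takes the square root and assumes the positive root only. The equation n^2 = 49 actually has two solutions: n = 7 and n = -7. The proof silently assumes n > 0 without justification, then uses this assumption to conclude n > 0, which is circular. The counterexample n = -7 shows the claim is false.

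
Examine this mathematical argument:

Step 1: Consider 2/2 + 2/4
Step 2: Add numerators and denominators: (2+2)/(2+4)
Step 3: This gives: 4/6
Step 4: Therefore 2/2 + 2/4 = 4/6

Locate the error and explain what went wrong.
Step 2: Add numerators and denominators: (2+2)/(2+4)

Step 2 incorrectly adds fractions by separately adding numerators and denominators. This is wrong. The correct method requires a common denominator: 2/2 + 2/4 = (2×4 + 2×2)/(2×4) = 12/8 = 3/2. The method used gives 4/6, which is different.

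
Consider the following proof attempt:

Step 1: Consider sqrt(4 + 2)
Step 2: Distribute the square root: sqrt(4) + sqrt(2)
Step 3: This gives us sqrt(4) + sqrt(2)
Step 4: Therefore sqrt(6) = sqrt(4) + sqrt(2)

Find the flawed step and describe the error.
Step 2: Distribute the square root: sqrt(4) + sqrt(2)

Step 2 incorrectly 'distributes' the square root over addition. The square root function does not distribute: sqrt(a + b) ≠ sqrt(a) + sqrt(b). In fact, sqrt(4 + 2) = sqrt(6) ≈ 2.4495, while sqrt(4) + sqrt(2) ≈ 3.4142.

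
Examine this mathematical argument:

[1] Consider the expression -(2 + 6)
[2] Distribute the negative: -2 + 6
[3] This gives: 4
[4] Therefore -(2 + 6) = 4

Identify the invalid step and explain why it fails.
Step 2: Distribute the negative: -2 + 6

Step 2 incorrectly distributes the negative sign. The correct distribution is -(2 + 6) = -2 - 6 = -8. The negative must be applied to both terms, not just the first. The error treats -(2 + 6) as -2 + 6, which equals 4 instead of -8.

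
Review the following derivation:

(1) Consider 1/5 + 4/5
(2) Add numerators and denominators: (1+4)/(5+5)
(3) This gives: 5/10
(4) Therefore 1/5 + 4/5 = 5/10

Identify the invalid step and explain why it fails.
Step 2: Add numerators and denominators: (1+4)/(5+5)

Step 2 incorrectly adds fractions by separately adding numerators and denominators. This is wrong. The correct method requires a common denominator: 1/5 + 4/5 = (1×5 + 4×5)/(5×5) = 25/25 = 1. The method used gives 5/10, which is different.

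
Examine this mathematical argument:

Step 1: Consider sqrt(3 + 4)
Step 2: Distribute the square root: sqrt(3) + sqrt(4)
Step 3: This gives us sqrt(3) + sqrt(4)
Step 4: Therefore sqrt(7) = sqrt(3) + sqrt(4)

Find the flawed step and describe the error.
Step 2: Distribute the square root: sqrt(3) + sqrt(4)

Step 2 incorrectly 'distributes' the square root over addition. The square root function does not distribute: sqrt(a + b) ≠ sqrt(a) + sqrt(b). In fact, sqrt(3 + 4) = sqrt(7) ≈ 2.6458, while sqrt(3) + sqrt(4) ≈ 3.7321.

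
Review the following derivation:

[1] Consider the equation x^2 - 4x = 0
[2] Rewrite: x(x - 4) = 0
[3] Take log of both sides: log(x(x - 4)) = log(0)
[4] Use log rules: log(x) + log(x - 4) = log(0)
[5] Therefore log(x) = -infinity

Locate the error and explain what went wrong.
Step 3: Take log of both sides: log(x(x - 4)) = log(0)

Step 3 takes the logarithm of both sides, resulting in log(0) on the right side. The logarithm is only defined for positive numbers; log(0) is undefined (approaches negative infinity). This operation is invalid.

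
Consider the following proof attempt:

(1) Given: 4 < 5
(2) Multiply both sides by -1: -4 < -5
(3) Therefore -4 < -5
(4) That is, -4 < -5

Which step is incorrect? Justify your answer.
Step 2: Multiply both sides by -1: -4 < -5

Step 2 multiplies both sides by -1 but fails to reverse the inequality sign. When multiplying (or dividing) an inequality by a negative number, the direction must be reversed. Since 4 < 5, we should get -4 > -5, i.e., -4 > -5.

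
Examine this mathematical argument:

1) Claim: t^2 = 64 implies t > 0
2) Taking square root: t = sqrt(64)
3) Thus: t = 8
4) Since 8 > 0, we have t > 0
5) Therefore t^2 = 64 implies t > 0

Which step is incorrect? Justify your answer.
Step 2: Taking square root: t = sqrt(64)

Step 2 takes the square root and assumes the positive root only. The equation t^2 = 64 actually has two solutions: t = 8 and t = -8. The proof silently assumes t > 0 without justification, then uses this assumption to conclude t > 0, which is circular. The counterexample t = -8 shows the claim is false.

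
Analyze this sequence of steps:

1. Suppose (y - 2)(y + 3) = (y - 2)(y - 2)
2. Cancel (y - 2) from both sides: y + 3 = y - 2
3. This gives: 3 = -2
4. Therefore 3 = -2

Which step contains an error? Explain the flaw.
Step 2: Cancel (y - 2) from both sides: y + 3 = y - 2

Step 2 cancels (y - 2) from both sides. This is only valid if (y - 2) ≠ 0, i.e., y ≠ 2. When y = 2, both sides equal zero regardless of the other factors. The correct approach requires considering y = 2 as a separate case.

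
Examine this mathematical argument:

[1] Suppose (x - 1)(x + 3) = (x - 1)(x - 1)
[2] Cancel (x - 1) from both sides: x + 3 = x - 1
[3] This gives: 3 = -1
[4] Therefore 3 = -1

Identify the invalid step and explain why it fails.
Step 2: Cancel (x - 1) from both sides: x + 3 = x - 1

Step 2 cancels (x - 1) from both sides. This is only valid if (x - 1) ≠ 0, i.e., x ≠ 1. When x = 1, both sides equal zero regardless of the other factors. The correct approach requires considering x = 1 as a separate case.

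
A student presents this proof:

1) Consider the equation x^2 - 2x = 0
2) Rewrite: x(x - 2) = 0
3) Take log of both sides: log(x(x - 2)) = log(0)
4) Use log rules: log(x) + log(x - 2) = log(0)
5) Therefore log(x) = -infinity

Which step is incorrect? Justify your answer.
Step 3: Take log of both sides: log(x(x - 2)) = log(0)

Step 3 takes the logarithm of both sides, resulting in log(0) on the right side. The logarithm is only defined for positive numbers; log(0) is undefined (approaches negative infinity). This operation is invalid.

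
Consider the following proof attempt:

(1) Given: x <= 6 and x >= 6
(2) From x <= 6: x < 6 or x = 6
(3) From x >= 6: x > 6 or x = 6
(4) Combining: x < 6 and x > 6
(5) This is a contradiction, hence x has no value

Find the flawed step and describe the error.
Step 4: Combining: x < 6 and x > 6

Step 4 incorrectly combines the conditions. From x <= 6 and x >= 6, the intersection is x = 6. The error treats the 'or' cases as 'and' requirements. The correct conclusion is that x = 6 is the unique solution, not that no solution exists.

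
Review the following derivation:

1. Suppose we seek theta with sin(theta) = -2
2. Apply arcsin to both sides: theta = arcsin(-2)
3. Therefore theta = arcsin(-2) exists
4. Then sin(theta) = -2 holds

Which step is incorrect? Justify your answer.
Step 2: Apply arcsin to both sides: theta = arcsin(-2)

Step 2 applies arcsin to -2. However, arcsin(x) is only defined for x in [-1, 1] because sin(theta) can only produce values in that range. Since |-2| > 1, arcsin(-2) is undefined. There is no angle whose sine equals -2.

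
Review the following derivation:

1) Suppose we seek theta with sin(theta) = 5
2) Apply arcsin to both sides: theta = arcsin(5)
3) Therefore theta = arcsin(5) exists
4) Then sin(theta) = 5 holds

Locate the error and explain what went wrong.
Step 2: Apply arcsin to both sides: theta = arcsin(5)

Step 2 applies arcsin to 5. However, arcsin(x) is only defined for x in [-1, 1] because sin(theta) can only produce values in that range. Since |5| > 1, arcsin(5) is undefined. There is no angle whose sine equals 5.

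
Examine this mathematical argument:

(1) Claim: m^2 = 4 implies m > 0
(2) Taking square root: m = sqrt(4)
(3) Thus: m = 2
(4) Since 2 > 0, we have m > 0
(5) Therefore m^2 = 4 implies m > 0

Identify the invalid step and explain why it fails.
Step 2: Taking square root: m = sqrt(4)

Step 2 takes the square root and assumes the positive root only. The equation m^2 = 4 actually has two solutions: m = 2 and m = -2. The proof silently assumes m > 0 without justification, then uses this assumption to conclude m > 0, which is circular. The counterexample m = -2 shows the claim is false.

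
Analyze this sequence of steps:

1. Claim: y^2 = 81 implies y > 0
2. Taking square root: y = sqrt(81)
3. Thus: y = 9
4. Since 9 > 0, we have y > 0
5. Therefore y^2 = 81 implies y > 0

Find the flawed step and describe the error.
Step 2: Taking square root: y = sqrt(81)

Step 2 takes the square root and assumes the positive root only. The equation y^2 = 81 actually has two solutions: y = 9 and y = -9. The proof silently assumes y > 0 without justification, then uses this assumption to conclude y > 0, which is circular. The counterexample y = -9 shows the claim is false.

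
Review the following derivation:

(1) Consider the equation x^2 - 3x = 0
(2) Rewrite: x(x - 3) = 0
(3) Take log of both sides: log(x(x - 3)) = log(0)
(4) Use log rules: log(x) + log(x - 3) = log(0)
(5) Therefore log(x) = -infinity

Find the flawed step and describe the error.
Step 3: Take log of both sides: log(x(x - 3)) = log(0)

Step 3 takes the logarithm of both sides, resulting in log(0) on the right side. The logarithm is only defined for positive numbers; log(0) is undefined (approaches negative infinity). This operation is invalid.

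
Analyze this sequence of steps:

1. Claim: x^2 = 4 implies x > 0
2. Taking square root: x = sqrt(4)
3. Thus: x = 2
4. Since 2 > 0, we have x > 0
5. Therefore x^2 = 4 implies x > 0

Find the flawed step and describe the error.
Step 2: Taking square root: x = sqrt(4)

Step 2 takes the square root and assumes the positive root only. The equation x^2 = 4 actually has two solutions: x = 2 and x = -2. The proof silently assumes x > 0 without justification, then uses this assumption to conclude x > 0, which is circular. The counterexample x = -2 shows the claim is false.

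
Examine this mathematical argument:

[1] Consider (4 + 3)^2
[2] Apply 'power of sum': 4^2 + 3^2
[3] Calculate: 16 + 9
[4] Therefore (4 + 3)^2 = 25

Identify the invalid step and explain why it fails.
Step 2: Apply 'power of sum': 4^2 + 3^2

Step 2 incorrectly applies a non-existent rule '(a+b)^n = a^n + b^n'. This is false in general. The correct expansion uses the binomial theorem. The actual value is (4 + 3)^2 = 7^2 = 49, not 25.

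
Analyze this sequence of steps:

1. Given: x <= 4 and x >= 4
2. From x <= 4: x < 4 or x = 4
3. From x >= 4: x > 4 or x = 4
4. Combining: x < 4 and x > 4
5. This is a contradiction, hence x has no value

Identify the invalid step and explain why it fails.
Step 4: Combining: x < 4 and x > 4

Step 4 incorrectly combines the conditions. From x <= 4 and x >= 4, the intersection is x = 4. The error treats the 'or' cases as 'and' requirements. The correct conclusion is that x = 4 is the unique solution, not that no solution exists.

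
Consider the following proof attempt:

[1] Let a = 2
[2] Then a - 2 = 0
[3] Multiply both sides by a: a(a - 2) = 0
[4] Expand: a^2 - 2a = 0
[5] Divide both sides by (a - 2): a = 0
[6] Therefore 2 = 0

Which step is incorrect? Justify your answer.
Step 5: Divide both sides by (a - 2): a = 0

Step 5 divides both sides by (a - 2). However, since a = 2, we have (a - 2) = 0. Division by zero is undefined, making this step invalid.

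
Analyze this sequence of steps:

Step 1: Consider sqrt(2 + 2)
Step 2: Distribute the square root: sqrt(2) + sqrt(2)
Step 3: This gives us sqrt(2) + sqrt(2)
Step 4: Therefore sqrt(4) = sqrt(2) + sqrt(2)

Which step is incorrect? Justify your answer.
Step 2: Distribute the square root: sqrt(2) + sqrt(2)

Step 2 incorrectly 'distributes' the square root over addition. The square root function does not distribute: sqrt(a + b) ≠ sqrt(a) + sqrt(b). In fact, sqrt(2 + 2) = sqrt(4) ≈ 2.0000, while sqrt(2) + sqrt(2) ≈ 2.8284.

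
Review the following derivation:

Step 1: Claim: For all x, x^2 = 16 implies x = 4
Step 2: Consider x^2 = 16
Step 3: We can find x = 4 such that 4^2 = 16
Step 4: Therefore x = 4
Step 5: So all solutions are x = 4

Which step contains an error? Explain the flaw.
Step 4: Therefore x = 4

Step 4 incorrectly concludes that x = 4 is the only solution. The proof shows that x = 4 is A solution (existence), but does not show it is the ONLY solution (uniqueness). In fact, x = -4 is also a solution since (-4)^2 = 16. Finding one solution doesn't prove there are no others.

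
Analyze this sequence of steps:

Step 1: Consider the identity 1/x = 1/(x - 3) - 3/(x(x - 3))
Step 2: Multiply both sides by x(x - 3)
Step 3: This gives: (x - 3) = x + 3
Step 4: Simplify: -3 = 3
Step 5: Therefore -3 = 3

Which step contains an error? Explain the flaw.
Step 3: This gives: (x - 3) = x + 3

Step 3 makes a sign error when clearing denominators. Multiplying -3/(x(x - 3)) by x(x - 3) gives -3, not +3. The correct result is (x - 3) = x - 3, which is trivially true, not (x - 3) = x + 3. (Step 1 is a valid identity: 1/(x - 3) - 3/(x(x - 3)) = (x - 3)/(x(x - 3)) = 1/x.)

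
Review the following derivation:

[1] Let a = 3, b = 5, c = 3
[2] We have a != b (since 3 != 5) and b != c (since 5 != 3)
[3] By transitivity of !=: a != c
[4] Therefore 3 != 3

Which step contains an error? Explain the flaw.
Step 3: By transitivity of !=: a != c

Step 3 incorrectly applies transitivity to the '!=' relation. Transitivity states: if a R b and b R c, then a R c. However, '!=' is not transitive. Counterexample: 3 != 5 and 5 != 3, but 3 = 3 (both equal 3). Transitivity holds for relations like <, <=, =, but not for !=.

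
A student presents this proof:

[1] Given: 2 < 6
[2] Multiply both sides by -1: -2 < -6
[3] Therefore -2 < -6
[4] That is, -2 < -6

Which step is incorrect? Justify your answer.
Step 2: Multiply both sides by -1: -2 < -6

Step 2 multiplies both sides by -1 but fails to reverse the inequality sign. When multiplying (or dividing) an inequality by a negative number, the direction must be reversed. Since 2 < 6, we should get -2 > -6, i.e., -2 > -6.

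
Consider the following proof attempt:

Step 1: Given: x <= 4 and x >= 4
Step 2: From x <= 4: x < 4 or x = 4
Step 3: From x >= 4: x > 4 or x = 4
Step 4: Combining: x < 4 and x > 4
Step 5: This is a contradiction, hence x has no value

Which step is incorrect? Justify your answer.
Step 4: Combining: x < 4 and x > 4

Step 4 incorrectly combines the conditions. From x <= 4 and x >= 4, the intersection is x = 4. The error treats the 'or' cases as 'and' requirements. The correct conclusion is that x = 4 is the unique solution, not that no solution exists.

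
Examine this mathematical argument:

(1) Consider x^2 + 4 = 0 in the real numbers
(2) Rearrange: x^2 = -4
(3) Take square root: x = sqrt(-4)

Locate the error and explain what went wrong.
Step 3: Take square root: x = sqrt(-4)

Step 3 takes the square root of -4, which is negative. In the real number system, the square root of a negative number is undefined. The equation x^2 + 4 = 0 has no real solutions. Square roots of negative numbers only exist in the complex numbers.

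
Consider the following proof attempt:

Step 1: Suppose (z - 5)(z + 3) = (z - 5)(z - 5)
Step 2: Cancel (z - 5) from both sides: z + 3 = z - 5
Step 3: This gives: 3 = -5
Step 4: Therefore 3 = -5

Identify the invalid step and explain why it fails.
Step 2: Cancel (z - 5) from both sides: z + 3 = z - 5

Step 2 cancels (z - 5) from both sides. This is only valid if (z - 5) ≠ 0, i.e., z ≠ 5. When z = 5, both sides equal zero regardless of the other factors. The correct approach requires considering z = 5 as a separate case.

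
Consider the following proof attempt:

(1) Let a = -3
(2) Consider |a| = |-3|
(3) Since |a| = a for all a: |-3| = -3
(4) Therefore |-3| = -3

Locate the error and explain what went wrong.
Step 3: Since |a| = a for all a: |-3| = -3

Step 3 incorrectly states that |a| = a for all a. The correct definition is |a| = a when a >= 0, and |a| = -a when a < 0. Since -3 < 0, we have |-3| = -(-3) = 3, not -3.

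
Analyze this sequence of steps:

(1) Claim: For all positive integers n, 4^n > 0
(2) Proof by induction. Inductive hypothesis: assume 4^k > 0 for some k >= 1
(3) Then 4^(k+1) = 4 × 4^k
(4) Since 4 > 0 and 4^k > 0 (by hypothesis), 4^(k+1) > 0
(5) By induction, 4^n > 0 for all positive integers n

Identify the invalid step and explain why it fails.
Step 5: By induction, 4^n > 0 for all positive integers n

Step 5 concludes the proof by induction, but no base case was ever established. A valid induction proof requires: (1) a base case proving 4^1 > 0, and (2) an inductive step showing IF 4^k > 0 THEN 4^(k+1) > 0. Steps 2-4 correctly establish the inductive step, but without the base case the conclusion in step 5 does not follow.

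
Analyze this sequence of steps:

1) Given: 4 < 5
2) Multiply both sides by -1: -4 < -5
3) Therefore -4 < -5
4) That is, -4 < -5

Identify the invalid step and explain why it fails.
Step 2: Multiply both sides by -1: -4 < -5

Step 2 multiplies both sides by -1 but fails to reverse the inequality sign. When multiplying (or dividing) an inequality by a negative number, the direction must be reversed. Since 4 < 5, we should get -4 > -5, i.e., -4 > -5.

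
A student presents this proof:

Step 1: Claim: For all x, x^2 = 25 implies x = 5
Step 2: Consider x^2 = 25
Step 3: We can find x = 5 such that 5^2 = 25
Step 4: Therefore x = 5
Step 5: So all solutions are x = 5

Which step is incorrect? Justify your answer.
Step 4: Therefore x = 5

Step 4 incorrectly concludes that x = 5 is the only solution. The proof shows that x = 5 is A solution (existence), but does not show it is the ONLY solution (uniqueness). In fact, x = -5 is also a solution since (-5)^2 = 25. Finding one solution doesn't prove there are no others.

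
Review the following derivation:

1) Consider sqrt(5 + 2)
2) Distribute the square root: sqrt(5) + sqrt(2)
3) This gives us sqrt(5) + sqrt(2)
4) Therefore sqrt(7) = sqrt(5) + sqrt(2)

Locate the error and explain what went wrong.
Step 2: Distribute the square root: sqrt(5) + sqrt(2)

Step 2 incorrectly 'distributes' the square root over addition. The square root function does not distribute: sqrt(a + b) ≠ sqrt(a) + sqrt(b). In fact, sqrt(5 + 2) = sqrt(7) ≈ 2.6458, while sqrt(5) + sqrt(2) ≈ 3.6503.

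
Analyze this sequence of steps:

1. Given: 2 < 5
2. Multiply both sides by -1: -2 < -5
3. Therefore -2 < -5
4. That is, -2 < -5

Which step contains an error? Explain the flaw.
Step 2: Multiply both sides by -1: -2 < -5

Step 2 multiplies both sides by -1 but fails to reverse the inequality sign. When multiplying (or dividing) an inequality by a negative number, the direction must be reversed. Since 2 < 5, we should get -2 > -5, i.e., -2 > -5.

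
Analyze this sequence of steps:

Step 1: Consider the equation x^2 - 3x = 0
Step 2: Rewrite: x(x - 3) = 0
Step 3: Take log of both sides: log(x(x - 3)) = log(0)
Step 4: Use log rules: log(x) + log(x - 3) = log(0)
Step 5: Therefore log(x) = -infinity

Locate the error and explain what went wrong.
Step 3: Take log of both sides: log(x(x - 3)) = log(0)

Step 3 takes the logarithm of both sides, resulting in log(0) on the right side. The logarithm is only defined for positive numbers; log(0) is undefined (approaches negative infinity). This operation is invalid.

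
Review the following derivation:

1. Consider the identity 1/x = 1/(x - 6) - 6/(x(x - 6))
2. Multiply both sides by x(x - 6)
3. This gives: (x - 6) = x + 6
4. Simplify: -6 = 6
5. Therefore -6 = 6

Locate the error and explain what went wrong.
Step 3: This gives: (x - 6) = x + 6

Step 3 makes a sign error when clearing denominators. Multiplying -6/(x(x - 6)) by x(x - 6) gives -6, not +6. The correct result is (x - 6) = x - 6, which is trivially true, not (x - 6) = x + 6. (Step 1 is a valid identity: 1/(x - 6) - 6/(x(x - 6)) = (x - 6)/(x(x - 6)) = 1/x.)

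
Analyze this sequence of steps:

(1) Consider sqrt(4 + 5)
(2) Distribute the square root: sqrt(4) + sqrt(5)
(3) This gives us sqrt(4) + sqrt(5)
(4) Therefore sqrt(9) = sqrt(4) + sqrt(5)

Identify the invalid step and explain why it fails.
Step 2: Distribute the square root: sqrt(4) + sqrt(5)

Step 2 incorrectly 'distributes' the square root over addition. The square root function does not distribute: sqrt(a + b) ≠ sqrt(a) + sqrt(b). In fact, sqrt(4 + 5) = sqrt(9) ≈ 3.0000, while sqrt(4) + sqrt(5) ≈ 4.2361.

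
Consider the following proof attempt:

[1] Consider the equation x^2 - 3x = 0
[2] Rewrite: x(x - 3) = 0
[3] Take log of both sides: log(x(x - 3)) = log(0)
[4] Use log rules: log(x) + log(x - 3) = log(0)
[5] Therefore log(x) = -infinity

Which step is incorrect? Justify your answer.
Step 3: Take log of both sides: log(x(x - 3)) = log(0)

Step 3 takes the logarithm of both sides, resulting in log(0) on the right side. The logarithm is only defined for positive numbers; log(0) is undefined (approaches negative infinity). This operation is invalid.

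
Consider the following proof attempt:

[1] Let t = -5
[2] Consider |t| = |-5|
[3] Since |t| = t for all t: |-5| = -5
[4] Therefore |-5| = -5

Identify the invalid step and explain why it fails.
Step 3: Since |t| = t for all t: |-5| = -5

Step 3 incorrectly states that |t| = t for all t. The correct definition is |t| = t when t >= 0, and |t| = -t when t < 0. Since -5 < 0, we have |-5| = -(-5) = 5, not -5.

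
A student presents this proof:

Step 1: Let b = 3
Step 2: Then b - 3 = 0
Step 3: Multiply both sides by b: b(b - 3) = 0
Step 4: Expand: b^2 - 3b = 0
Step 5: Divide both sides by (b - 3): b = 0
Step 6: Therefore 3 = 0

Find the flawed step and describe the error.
Step 5: Divide both sides by (b - 3): b = 0

Step 5 divides both sides by (b - 3). However, since b = 3, we have (b - 3) = 0. Division by zero is undefined, making this step invalid.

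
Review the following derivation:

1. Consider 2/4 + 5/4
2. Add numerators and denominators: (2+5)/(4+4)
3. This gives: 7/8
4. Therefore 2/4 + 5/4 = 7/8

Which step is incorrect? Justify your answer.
Step 2: Add numerators and denominators: (2+5)/(4+4)

Step 2 incorrectly adds fractions by separately adding numerators and denominators. This is wrong. The correct method requires a common denominator: 2/4 + 5/4 = (2×4 + 5×4)/(4×4) = 28/16 = 7/4. The method used gives 7/8, which is different.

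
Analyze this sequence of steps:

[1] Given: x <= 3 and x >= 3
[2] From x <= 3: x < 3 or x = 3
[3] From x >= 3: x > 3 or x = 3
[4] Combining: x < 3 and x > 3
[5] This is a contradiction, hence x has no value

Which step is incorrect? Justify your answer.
Step 4: Combining: x < 3 and x > 3

Step 4 incorrectly combines the conditions. From x <= 3 and x >= 3, the intersection is x = 3. The error treats the 'or' cases as 'and' requirements. The correct conclusion is that x = 3 is the unique solution, not that no solution exists.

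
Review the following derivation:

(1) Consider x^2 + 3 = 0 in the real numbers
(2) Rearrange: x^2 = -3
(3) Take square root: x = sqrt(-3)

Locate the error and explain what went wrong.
Step 3: Take square root: x = sqrt(-3)

Step 3 takes the square root of -3, which is negative. In the real number system, the square root of a negative number is undefined. The equation x^2 + 3 = 0 has no real solutions. Square roots of negative numbers only exist in the complex numbers.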